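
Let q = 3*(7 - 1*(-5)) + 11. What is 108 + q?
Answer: 155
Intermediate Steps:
q = 47 (q = 3*(7 + 5) + 11 = 3*12 + 11 = 36 + 11 = 47)
108 + q = 108 + 47 = 155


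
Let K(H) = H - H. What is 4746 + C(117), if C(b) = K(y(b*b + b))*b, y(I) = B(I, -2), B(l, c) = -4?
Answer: 4746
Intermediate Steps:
y(I) = -4
K(H) = 0
C(b) = 0 (C(b) = 0*b = 0)
4746 + C(117) = 4746 + 0 = 4746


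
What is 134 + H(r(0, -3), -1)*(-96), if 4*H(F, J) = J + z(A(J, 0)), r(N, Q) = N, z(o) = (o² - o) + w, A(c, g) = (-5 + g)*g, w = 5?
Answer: 38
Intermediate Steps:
A(c, g) = g*(-5 + g)
z(o) = 5 + o² - o (z(o) = (o² - o) + 5 = 5 + o² - o)
H(F, J) = 5/4 + J/4 (H(F, J) = (J + (5 + (0*(-5 + 0))² - 0*(-5 + 0)))/4 = (J + (5 + (0*(-5))² - 0*(-5)))/4 = (J + (5 + 0² - 1*0))/4 = (J + (5 + 0 + 0))/4 = (J + 5)/4 = (5 + J)/4 = 5/4 + J/4)
134 + H(r(0, -3), -1)*(-96) = 134 + (5/4 + (¼)*(-1))*(-96) = 134 + (5/4 - ¼)*(-96) = 134 + 1*(-96) = 134 - 96 = 38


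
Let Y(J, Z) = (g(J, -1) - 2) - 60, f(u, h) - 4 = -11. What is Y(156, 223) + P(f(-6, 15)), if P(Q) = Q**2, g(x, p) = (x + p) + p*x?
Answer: -14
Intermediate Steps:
f(u, h) = -7 (f(u, h) = 4 - 11 = -7)
g(x, p) = p + x + p*x (g(x, p) = (p + x) + p*x = p + x + p*x)
Y(J, Z) = -63 (Y(J, Z) = ((-1 + J - J) - 2) - 60 = (-1 - 2) - 60 = -3 - 60 = -63)
Y(156, 223) + P(f(-6, 15)) = -63 + (-7)**2 = -63 + 49 = -14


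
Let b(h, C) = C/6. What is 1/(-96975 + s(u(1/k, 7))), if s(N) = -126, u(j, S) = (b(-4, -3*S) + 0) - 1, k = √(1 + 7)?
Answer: -1/97101 ≈ -1.0299e-5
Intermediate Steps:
b(h, C) = C/6 (b(h, C) = C*(⅙) = C/6)
k = 2*√2 (k = √8 = 2*√2 ≈ 2.8284)
u(j, S) = -1 - S/2 (u(j, S) = ((-3*S)/6 + 0) - 1 = (-S/2 + 0) - 1 = -S/2 - 1 = -1 - S/2)
1/(-96975 + s(u(1/k, 7))) = 1/(-96975 - 126) = 1/(-97101) = -1/97101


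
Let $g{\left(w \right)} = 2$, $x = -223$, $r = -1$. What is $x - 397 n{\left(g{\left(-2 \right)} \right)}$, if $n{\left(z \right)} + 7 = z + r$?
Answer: $2159$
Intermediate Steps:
$n{\left(z \right)} = -8 + z$ ($n{\left(z \right)} = -7 + \left(z - 1\right) = -7 + \left(-1 + z\right) = -8 + z$)
$x - 397 n{\left(g{\left(-2 \right)} \right)} = -223 - 397 \left(-8 + 2\right) = -223 - -2382 = -223 + 2382 = 2159$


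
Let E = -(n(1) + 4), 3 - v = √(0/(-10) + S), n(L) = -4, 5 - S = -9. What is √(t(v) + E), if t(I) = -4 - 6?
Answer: I*√10 ≈ 3.1623*I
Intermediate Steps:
S = 14 (S = 5 - 1*(-9) = 5 + 9 = 14)
v = 3 - √14 (v = 3 - √(0/(-10) + 14) = 3 - √(0*(-⅒) + 14) = 3 - √(0 + 14) = 3 - √14 ≈ -0.74166)
t(I) = -10
E = 0 (E = -(-4 + 4) = -1*0 = 0)
√(t(v) + E) = √(-10 + 0) = √(-10) = I*√10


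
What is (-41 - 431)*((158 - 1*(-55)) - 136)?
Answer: -36344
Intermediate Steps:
(-41 - 431)*((158 - 1*(-55)) - 136) = -472*((158 + 55) - 136) = -472*(213 - 136) = -472*77 = -36344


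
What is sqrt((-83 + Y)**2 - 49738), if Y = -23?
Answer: 3*I*sqrt(4278) ≈ 196.22*I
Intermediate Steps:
sqrt((-83 + Y)**2 - 49738) = sqrt((-83 - 23)**2 - 49738) = sqrt((-106)**2 - 49738) = sqrt(11236 - 49738) = sqrt(-38502) = 3*I*sqrt(4278)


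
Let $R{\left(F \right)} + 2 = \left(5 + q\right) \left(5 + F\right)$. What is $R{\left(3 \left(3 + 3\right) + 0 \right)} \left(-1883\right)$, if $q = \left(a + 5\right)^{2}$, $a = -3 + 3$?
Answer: $-1295504$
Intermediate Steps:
$a = 0$
$q = 25$ ($q = \left(0 + 5\right)^{2} = 5^{2} = 25$)
$R{\left(F \right)} = 148 + 30 F$ ($R{\left(F \right)} = -2 + \left(5 + 25\right) \left(5 + F\right) = -2 + 30 \left(5 + F\right) = -2 + \left(150 + 30 F\right) = 148 + 30 F$)
$R{\left(3 \left(3 + 3\right) + 0 \right)} \left(-1883\right) = \left(148 + 30 \left(3 \left(3 + 3\right) + 0\right)\right) \left(-1883\right) = \left(148 + 30 \left(3 \cdot 6 + 0\right)\right) \left(-1883\right) = \left(148 + 30 \left(18 + 0\right)\right) \left(-1883\right) = \left(148 + 30 \cdot 18\right) \left(-1883\right) = \left(148 + 540\right) \left(-1883\right) = 688 \left(-1883\right) = -1295504$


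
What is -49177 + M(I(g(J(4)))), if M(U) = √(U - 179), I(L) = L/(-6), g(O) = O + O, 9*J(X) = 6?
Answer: -49177 + I*√1613/3 ≈ -49177.0 + 13.387*I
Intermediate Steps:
J(X) = ⅔ (J(X) = (⅑)*6 = ⅔)
g(O) = 2*O
I(L) = -L/6 (I(L) = L*(-⅙) = -L/6)
M(U) = √(-179 + U)
-49177 + M(I(g(J(4)))) = -49177 + √(-179 - 2/(3*3)) = -49177 + √(-179 - ⅙*4/3) = -49177 + √(-179 - 2/9) = -49177 + √(-1613/9) = -49177 + I*√1613/3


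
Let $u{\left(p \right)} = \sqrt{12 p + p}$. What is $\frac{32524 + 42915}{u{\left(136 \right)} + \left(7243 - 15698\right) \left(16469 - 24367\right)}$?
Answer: $\frac{359831043715}{318517609014738} - \frac{10777 \sqrt{442}}{318517609014738} \approx 0.0011297$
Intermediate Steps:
$u{\left(p \right)} = \sqrt{13} \sqrt{p}$ ($u{\left(p \right)} = \sqrt{13 p} = \sqrt{13} \sqrt{p}$)
$\frac{32524 + 42915}{u{\left(136 \right)} + \left(7243 - 15698\right) \left(16469 - 24367\right)} = \frac{32524 + 42915}{\sqrt{13} \sqrt{136} + \left(7243 - 15698\right) \left(16469 - 24367\right)} = \frac{75439}{\sqrt{13} \cdot 2 \sqrt{34} - -66777590} = \frac{75439}{2 \sqrt{442} + 66777590} = \frac{75439}{66777590 + 2 \sqrt{442}}$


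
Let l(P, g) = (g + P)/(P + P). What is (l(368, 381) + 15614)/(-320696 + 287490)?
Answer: -11492653/24439616 ≈ -0.47025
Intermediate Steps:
l(P, g) = (P + g)/(2*P) (l(P, g) = (P + g)/((2*P)) = (P + g)*(1/(2*P)) = (P + g)/(2*P))
(l(368, 381) + 15614)/(-320696 + 287490) = ((½)*(368 + 381)/368 + 15614)/(-320696 + 287490) = ((½)*(1/368)*749 + 15614)/(-33206) = (749/736 + 15614)*(-1/33206) = (11492653/736)*(-1/33206) = -11492653/24439616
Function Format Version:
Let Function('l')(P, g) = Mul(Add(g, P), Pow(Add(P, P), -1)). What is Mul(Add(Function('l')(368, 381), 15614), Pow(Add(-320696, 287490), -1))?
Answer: Rational(-11492653, 24439616) ≈ -0.47025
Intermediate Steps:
Function('l')(P, g) = Mul(Rational(1, 2), Pow(P, -1), Add(P, g)) (Function('l')(P, g) = Mul(Add(P, g), Pow(Mul(2, P), -1)) = Mul(Add(P, g), Mul(Rational(1, 2), Pow(P, -1))) = Mul(Rational(1, 2), Pow(P, -1), Add(P, g)))
Mul(Add(Function('l')(368, 381), 15614), Pow(Add(-320696, 287490), -1)) = Mul(Add(Mul(Rational(1, 2), Pow(368, -1), Add(368, 381)), 15614), Pow(Add(-320696, 287490), -1)) = Mul(Add(Mul(Rational(1, 2), Rational(1, 368), 749), 15614), Pow(-33206, -1)) = Mul(Add(Rational(749, 736), 15614), Rational(-1, 33206)) = Mul(Rational(11492653, 736), Rational(-1, 33206)) = Rational(-11492653, 24439616)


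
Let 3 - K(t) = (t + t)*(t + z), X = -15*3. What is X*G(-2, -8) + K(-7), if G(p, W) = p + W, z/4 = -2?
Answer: 243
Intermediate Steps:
z = -8 (z = 4*(-2) = -8)
G(p, W) = W + p
X = -45
K(t) = 3 - 2*t*(-8 + t) (K(t) = 3 - (t + t)*(t - 8) = 3 - 2*t*(-8 + t))
X*G(-2, -8) + K(-7) = -45*(-8 - 2) + (3 - 2*(-7)**2 + 16*(-7)) = -45*(-10) + (3 - 2*49 - 112) = 450 + (3 - 98 - 112) = 450 - 207 = 243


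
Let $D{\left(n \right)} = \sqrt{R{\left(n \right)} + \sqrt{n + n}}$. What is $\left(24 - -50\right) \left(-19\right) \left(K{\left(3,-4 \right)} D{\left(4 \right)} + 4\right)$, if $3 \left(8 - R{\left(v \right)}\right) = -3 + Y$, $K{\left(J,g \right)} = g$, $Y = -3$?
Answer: $-5624 + 5624 \sqrt{10 + 2 \sqrt{2}} \approx 14519.0$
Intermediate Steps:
$R{\left(v \right)} = 10$ ($R{\left(v \right)} = 8 - \frac{-3 - 3}{3} = 8 - -2 = 8 + 2 = 10$)
$D{\left(n \right)} = \sqrt{10 + \sqrt{2} \sqrt{n}}$ ($D{\left(n \right)} = \sqrt{10 + \sqrt{n + n}} = \sqrt{10 + \sqrt{2 n}} = \sqrt{10 + \sqrt{2} \sqrt{n}}$)
$\left(24 - -50\right) \left(-19\right) \left(K{\left(3,-4 \right)} D{\left(4 \right)} + 4\right) = \left(24 - -50\right) \left(-19\right) \left(- 4 \sqrt{10 + \sqrt{2} \sqrt{4}} + 4\right) = \left(24 + 50\right) \left(-19\right) \left(- 4 \sqrt{10 + \sqrt{2} \cdot 2} + 4\right) = 74 \left(-19\right) \left(- 4 \sqrt{10 + 2 \sqrt{2}} + 4\right) = - 1406 \left(4 - 4 \sqrt{10 + 2 \sqrt{2}}\right) = -5624 + 5624 \sqrt{10 + 2 \sqrt{2}}$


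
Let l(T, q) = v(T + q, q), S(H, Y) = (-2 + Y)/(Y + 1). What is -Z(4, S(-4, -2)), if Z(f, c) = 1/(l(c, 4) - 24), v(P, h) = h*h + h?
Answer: ¼ ≈ 0.25000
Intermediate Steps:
v(P, h) = h + h² (v(P, h) = h² + h = h + h²)
S(H, Y) = (-2 + Y)/(1 + Y)
l(T, q) = q*(1 + q)
Z(f, c) = -¼ (Z(f, c) = 1/(4*(1 + 4) - 24) = 1/(4*5 - 24) = 1/(20 - 24) = 1/(-4) = -¼)
-Z(4, S(-4, -2)) = -1*(-¼) = ¼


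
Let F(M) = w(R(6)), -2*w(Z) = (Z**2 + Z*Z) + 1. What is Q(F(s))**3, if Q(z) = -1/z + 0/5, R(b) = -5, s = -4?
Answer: 8/132651 ≈ 6.0309e-5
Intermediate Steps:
w(Z) = -1/2 - Z**2 (w(Z) = -((Z**2 + Z*Z) + 1)/2 = -((Z**2 + Z**2) + 1)/2 = -(2*Z**2 + 1)/2 = -(1 + 2*Z**2)/2 = -1/2 - Z**2)
F(M) = -51/2 (F(M) = -1/2 - 1*(-5)**2 = -1/2 - 1*25 = -1/2 - 25 = -51/2)
Q(z) = -1/z (Q(z) = -1/z + 0*(1/5) = -1/z + 0 = -1/z)
Q(F(s))**3 = (-1/(-51/2))**3 = (-1*(-2/51))**3 = (2/51)**3 = 8/132651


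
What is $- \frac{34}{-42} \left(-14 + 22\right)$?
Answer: $\frac{136}{21} \approx 6.4762$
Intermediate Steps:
$- \frac{34}{-42} \left(-14 + 22\right) = \left(-34\right) \left(- \frac{1}{42}\right) 8 = \frac{17}{21} \cdot 8 = \frac{136}{21}$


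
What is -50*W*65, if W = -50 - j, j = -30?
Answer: 65000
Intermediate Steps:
W = -20 (W = -50 - 1*(-30) = -50 + 30 = -20)
-50*W*65 = -50*(-20)*65 = 1000*65 = 65000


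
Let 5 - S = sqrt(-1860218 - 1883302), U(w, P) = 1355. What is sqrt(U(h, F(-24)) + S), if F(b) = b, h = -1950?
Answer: 2*sqrt(340 - I*sqrt(233970)) ≈ 43.157 - 22.416*I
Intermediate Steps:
S = 5 - 4*I*sqrt(233970) (S = 5 - sqrt(-1860218 - 1883302) = 5 - sqrt(-3743520) = 5 - 4*I*sqrt(233970) ≈ 5.0 - 1934.8*I)
sqrt(U(h, F(-24)) + S) = sqrt(1355 + (5 - 4*I*sqrt(233970))) = sqrt(1360 - 4*I*sqrt(233970))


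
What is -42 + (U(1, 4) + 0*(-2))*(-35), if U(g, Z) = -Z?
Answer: 98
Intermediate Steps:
-42 + (U(1, 4) + 0*(-2))*(-35) = -42 + (-1*4 + 0*(-2))*(-35) = -42 + (-4 + 0)*(-35) = -42 - 4*(-35) = -42 + 140 = 98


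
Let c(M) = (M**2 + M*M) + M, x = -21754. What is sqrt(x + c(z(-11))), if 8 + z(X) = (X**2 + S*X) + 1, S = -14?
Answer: sqrt(122162) ≈ 349.52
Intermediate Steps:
z(X) = -7 + X**2 - 14*X (z(X) = -8 + ((X**2 - 14*X) + 1) = -8 + (1 + X**2 - 14*X) = -7 + X**2 - 14*X)
c(M) = M + 2*M**2 (c(M) = (M**2 + M**2) + M = 2*M**2 + M = M + 2*M**2)
sqrt(x + c(z(-11))) = sqrt(-21754 + (-7 + (-11)**2 - 14*(-11))*(1 + 2*(-7 + (-11)**2 - 14*(-11)))) = sqrt(-21754 + (-7 + 121 + 154)*(1 + 2*(-7 + 121 + 154))) = sqrt(-21754 + 268*(1 + 2*268)) = sqrt(-21754 + 268*(1 + 536)) = sqrt(-21754 + 268*537) = sqrt(-21754 + 143916) = sqrt(122162)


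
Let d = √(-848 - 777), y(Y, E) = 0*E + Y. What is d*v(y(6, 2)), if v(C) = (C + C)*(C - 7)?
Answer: -60*I*√65 ≈ -483.74*I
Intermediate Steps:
y(Y, E) = Y (y(Y, E) = 0 + Y = Y)
d = 5*I*√65 (d = √(-1625) = 5*I*√65 ≈ 40.311*I)
v(C) = 2*C*(-7 + C) (v(C) = (2*C)*(-7 + C) = 2*C*(-7 + C))
d*v(y(6, 2)) = (5*I*√65)*(2*6*(-7 + 6)) = (5*I*√65)*(2*6*(-1)) = (5*I*√65)*(-12) = -60*I*√65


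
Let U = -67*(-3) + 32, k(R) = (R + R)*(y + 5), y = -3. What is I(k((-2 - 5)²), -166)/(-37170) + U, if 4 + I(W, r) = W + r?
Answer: 4330292/18585 ≈ 233.00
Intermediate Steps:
k(R) = 4*R (k(R) = (R + R)*(-3 + 5) = (2*R)*2 = 4*R)
I(W, r) = -4 + W + r (I(W, r) = -4 + (W + r) = -4 + W + r)
U = 233 (U = 201 + 32 = 233)
I(k((-2 - 5)²), -166)/(-37170) + U = (-4 + 4*(-2 - 5)² - 166)/(-37170) + 233 = (-4 + 4*(-7)² - 166)*(-1/37170) + 233 = (-4 + 4*49 - 166)*(-1/37170) + 233 = (-4 + 196 - 166)*(-1/37170) + 233 = 26*(-1/37170) + 233 = -13/18585 + 233 = 4330292/18585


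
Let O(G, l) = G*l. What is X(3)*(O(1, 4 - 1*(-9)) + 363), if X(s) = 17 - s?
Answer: 5264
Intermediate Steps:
X(3)*(O(1, 4 - 1*(-9)) + 363) = (17 - 1*3)*(1*(4 - 1*(-9)) + 363) = (17 - 3)*(1*(4 + 9) + 363) = 14*(1*13 + 363) = 14*(13 + 363) = 14*376 = 5264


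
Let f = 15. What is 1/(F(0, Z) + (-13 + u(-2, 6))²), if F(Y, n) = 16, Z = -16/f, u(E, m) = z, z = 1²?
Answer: 1/160 ≈ 0.0062500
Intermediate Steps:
z = 1
u(E, m) = 1
Z = -16/15 ≈ -1.0667
1/(F(0, Z) + (-13 + u(-2, 6))²) = 1/(16 + (-13 + 1)²) = 1/(16 + (-12)²) = 1/(16 + 144) = 1/160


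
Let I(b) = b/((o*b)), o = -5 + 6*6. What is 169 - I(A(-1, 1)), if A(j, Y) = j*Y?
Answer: 5238/31 ≈ 168.97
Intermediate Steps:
o = 31 (o = -5 + 36 = 31)
A(j, Y) = Y*j
I(b) = 1/31 (I(b) = b/((31*b)) = b*(1/(31*b)) = 1/31)
169 - I(A(-1, 1)) = 169 - 1*1/31 = 169 - 1/31 = 5238/31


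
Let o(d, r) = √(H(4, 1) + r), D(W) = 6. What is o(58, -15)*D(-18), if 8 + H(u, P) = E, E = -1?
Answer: 12*I*√6 ≈ 29.394*I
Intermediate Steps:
H(u, P) = -9 (H(u, P) = -8 - 1 = -9)
o(d, r) = √(-9 + r)
o(58, -15)*D(-18) = √(-9 - 15)*6 = √(-24)*6 = (2*I*√6)*6 = 12*I*√6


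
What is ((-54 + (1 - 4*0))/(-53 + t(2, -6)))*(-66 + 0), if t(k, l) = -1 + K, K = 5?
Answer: -3498/49 ≈ -71.388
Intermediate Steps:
t(k, l) = 4 (t(k, l) = -1 + 5 = 4)
((-54 + (1 - 4*0))/(-53 + t(2, -6)))*(-66 + 0) = ((-54 + (1 - 4*0))/(-53 + 4))*(-66 + 0) = ((-54 + (1 + 0))/(-49))*(-66) = ((-54 + 1)*(-1/49))*(-66) = -53*(-1/49)*(-66) = (53/49)*(-66) = -3498/49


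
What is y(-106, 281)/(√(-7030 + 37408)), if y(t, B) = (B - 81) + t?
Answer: 47*√30378/15189 ≈ 0.53932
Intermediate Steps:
y(t, B) = -81 + B + t (y(t, B) = (-81 + B) + t = -81 + B + t)
y(-106, 281)/(√(-7030 + 37408)) = (-81 + 281 - 106)/(√(-7030 + 37408)) = 94/(√30378) = 94*(√30378/30378) = 47*√30378/15189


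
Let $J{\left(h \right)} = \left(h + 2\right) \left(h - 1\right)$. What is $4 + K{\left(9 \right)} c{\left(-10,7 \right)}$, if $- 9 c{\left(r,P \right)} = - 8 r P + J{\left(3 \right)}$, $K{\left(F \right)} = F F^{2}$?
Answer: $-46166$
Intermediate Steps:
$K{\left(F \right)} = F^{3}$
$J{\left(h \right)} = \left(-1 + h\right) \left(2 + h\right)$ ($J{\left(h \right)} = \left(2 + h\right) \left(-1 + h\right) = \left(-1 + h\right) \left(2 + h\right)$)
$c{\left(r,P \right)} = - \frac{10}{9} + \frac{8 P r}{9}$ ($c{\left(r,P \right)} = - \frac{- 8 r P + \left(-2 + 3 + 3^{2}\right)}{9} = - \frac{- 8 P r + \left(-2 + 3 + 9\right)}{9} = - \frac{- 8 P r + 10}{9} = - \frac{10 - 8 P r}{9} = - \frac{10}{9} + \frac{8 P r}{9}$)
$4 + K{\left(9 \right)} c{\left(-10,7 \right)} = 4 + 9^{3} \left(- \frac{10}{9} + \frac{8}{9} \cdot 7 \left(-10\right)\right) = 4 + 729 \left(- \frac{10}{9} - \frac{560}{9}\right) = 4 + 729 \left(- \frac{190}{3}\right) = 4 - 46170 = -46166$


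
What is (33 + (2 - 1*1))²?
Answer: 1156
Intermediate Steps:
(33 + (2 - 1*1))² = (33 + (2 - 1))² = (33 + 1)² = 34² = 1156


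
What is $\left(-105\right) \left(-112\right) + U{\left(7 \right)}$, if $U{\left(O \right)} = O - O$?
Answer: $11760$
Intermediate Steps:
$U{\left(O \right)} = 0$
$\left(-105\right) \left(-112\right) + U{\left(7 \right)} = \left(-105\right) \left(-112\right) + 0 = 11760 + 0 = 11760$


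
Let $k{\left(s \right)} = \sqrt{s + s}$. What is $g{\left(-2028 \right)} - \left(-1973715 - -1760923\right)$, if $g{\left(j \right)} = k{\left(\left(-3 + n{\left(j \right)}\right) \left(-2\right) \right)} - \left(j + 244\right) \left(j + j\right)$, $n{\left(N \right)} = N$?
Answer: $-7023112 + 2 \sqrt{2031} \approx -7.023 \cdot 10^{6}$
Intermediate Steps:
$k{\left(s \right)} = \sqrt{2} \sqrt{s}$ ($k{\left(s \right)} = \sqrt{2 s} = \sqrt{2} \sqrt{s}$)
$g{\left(j \right)} = \sqrt{2} \sqrt{6 - 2 j} - 2 j \left(244 + j\right)$ ($g{\left(j \right)} = \sqrt{2} \sqrt{\left(-3 + j\right) \left(-2\right)} - \left(j + 244\right) \left(j + j\right) = \sqrt{2} \sqrt{6 - 2 j} - \left(244 + j\right) 2 j = \sqrt{2} \sqrt{6 - 2 j} - 2 j \left(244 + j\right)$)
$g{\left(-2028 \right)} - \left(-1973715 - -1760923\right) = \left(\left(-488\right) \left(-2028\right) - 2 \left(-2028\right)^{2} + 2 \sqrt{3 - -2028}\right) - \left(-1973715 - -1760923\right) = \left(989664 - 8225568 + 2 \sqrt{3 + 2028}\right) - \left(-1973715 + 1760923\right) = \left(989664 - 8225568 + 2 \sqrt{2031}\right) - -212792 = \left(-7235904 + 2 \sqrt{2031}\right) + 212792 = -7023112 + 2 \sqrt{2031}$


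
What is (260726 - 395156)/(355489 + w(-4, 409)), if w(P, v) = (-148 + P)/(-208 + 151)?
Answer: -80658/213295 ≈ -0.37815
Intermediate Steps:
w(P, v) = 148/57 - P/57 (w(P, v) = (-148 + P)/(-57) = (-148 + P)*(-1/57) = 148/57 - P/57)
(260726 - 395156)/(355489 + w(-4, 409)) = (260726 - 395156)/(355489 + (148/57 - 1/57*(-4))) = -134430/(355489 + (148/57 + 4/57)) = -134430/(355489 + 8/3) = -134430/1066475/3 = -134430*3/1066475 = -80658/213295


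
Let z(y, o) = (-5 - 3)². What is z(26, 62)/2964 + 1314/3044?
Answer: 511189/1127802 ≈ 0.45326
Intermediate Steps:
z(y, o) = 64 (z(y, o) = (-8)² = 64)
z(26, 62)/2964 + 1314/3044 = 64/2964 + 1314/3044 = 64*(1/2964) + 1314*(1/3044) = 16/741 + 657/1522 = 511189/1127802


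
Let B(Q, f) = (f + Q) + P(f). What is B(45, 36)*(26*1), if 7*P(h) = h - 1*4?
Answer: 15574/7 ≈ 2224.9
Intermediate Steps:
P(h) = -4/7 + h/7 (P(h) = (h - 1*4)/7 = (h - 4)/7 = (-4 + h)/7 = -4/7 + h/7)
B(Q, f) = -4/7 + Q + 8*f/7 (B(Q, f) = (f + Q) + (-4/7 + f/7) = (Q + f) + (-4/7 + f/7) = -4/7 + Q + 8*f/7)
B(45, 36)*(26*1) = (-4/7 + 45 + (8/7)*36)*(26*1) = (-4/7 + 45 + 288/7)*26 = (599/7)*26 = 15574/7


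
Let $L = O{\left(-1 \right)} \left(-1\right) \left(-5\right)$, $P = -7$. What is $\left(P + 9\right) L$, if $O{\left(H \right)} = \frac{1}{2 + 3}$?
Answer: $2$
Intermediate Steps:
$O{\left(H \right)} = \frac{1}{5}$
$L = 1$ ($L = \frac{1}{5} \left(-1\right) \left(-5\right) = \left(- \frac{1}{5}\right) \left(-5\right) = 1$)
$\left(P + 9\right) L = \left(-7 + 9\right) 1 = 2 \cdot 1 = 2$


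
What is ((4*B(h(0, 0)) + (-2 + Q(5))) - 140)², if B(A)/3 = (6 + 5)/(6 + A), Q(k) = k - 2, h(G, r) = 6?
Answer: 16384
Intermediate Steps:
Q(k) = -2 + k
B(A) = 33/(6 + A) (B(A) = 3*((6 + 5)/(6 + A)) = 3*(11/(6 + A)) = 33/(6 + A))
((4*B(h(0, 0)) + (-2 + Q(5))) - 140)² = ((4*(33/(6 + 6)) + (-2 + (-2 + 5))) - 140)² = ((4*(33/12) + (-2 + 3)) - 140)² = ((4*(33*(1/12)) + 1) - 140)² = ((4*(11/4) + 1) - 140)² = ((11 + 1) - 140)² = (12 - 140)² = (-128)² = 16384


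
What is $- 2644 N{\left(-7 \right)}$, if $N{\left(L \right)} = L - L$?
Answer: $0$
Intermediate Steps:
$N{\left(L \right)} = 0$
$- 2644 N{\left(-7 \right)} = \left(-2644\right) 0 = 0$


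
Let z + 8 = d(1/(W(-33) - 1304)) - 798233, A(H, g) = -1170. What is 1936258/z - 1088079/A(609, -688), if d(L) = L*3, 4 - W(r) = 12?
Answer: 75770960717539/81688791210 ≈ 927.56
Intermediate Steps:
W(r) = -8 (W(r) = 4 - 1*12 = 4 - 12 = -8)
d(L) = 3*L
z = -1047292195/1312 (z = -8 + (3/(-8 - 1304) - 798233) = -8 + (3/(-1312) - 798233) = -8 + (3*(-1/1312) - 798233) = -8 + (-3/1312 - 798233) = -8 - 1047281699/1312 = -1047292195/1312 ≈ -7.9824e+5)
1936258/z - 1088079/A(609, -688) = 1936258/(-1047292195/1312) - 1088079/(-1170) = 1936258*(-1312/1047292195) - 1088079*(-1/1170) = -2540370496/1047292195 + 362693/390 = 75770960717539/81688791210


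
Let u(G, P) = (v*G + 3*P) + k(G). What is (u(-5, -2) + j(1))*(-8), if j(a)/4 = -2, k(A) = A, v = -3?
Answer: 32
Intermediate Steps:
j(a) = -8 (j(a) = 4*(-2) = -8)
u(G, P) = -2*G + 3*P (u(G, P) = (-3*G + 3*P) + G = -2*G + 3*P)
(u(-5, -2) + j(1))*(-8) = ((-2*(-5) + 3*(-2)) - 8)*(-8) = ((10 - 6) - 8)*(-8) = (4 - 8)*(-8) = -4*(-8) = 32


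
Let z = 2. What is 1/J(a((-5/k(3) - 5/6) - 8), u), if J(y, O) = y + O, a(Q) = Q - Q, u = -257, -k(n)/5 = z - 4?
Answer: -1/257 ≈ -0.0038911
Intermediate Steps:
k(n) = 10 (k(n) = -5*(2 - 4) = -5*(-2) = 10)
a(Q) = 0
J(y, O) = O + y
1/J(a((-5/k(3) - 5/6) - 8), u) = 1/(-257 + 0) = 1/(-257) = -1/257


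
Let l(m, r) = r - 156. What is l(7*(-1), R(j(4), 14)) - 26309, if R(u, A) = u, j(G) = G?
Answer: -26461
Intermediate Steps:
l(m, r) = -156 + r
l(7*(-1), R(j(4), 14)) - 26309 = (-156 + 4) - 26309 = -152 - 26309 = -26461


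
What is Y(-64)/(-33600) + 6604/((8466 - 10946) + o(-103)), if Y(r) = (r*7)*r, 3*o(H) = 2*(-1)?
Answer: -981094/279075 ≈ -3.5155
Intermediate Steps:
o(H) = -⅔ (o(H) = (2*(-1))/3 = (⅓)*(-2) = -⅔)
Y(r) = 7*r² (Y(r) = (7*r)*r = 7*r²)
Y(-64)/(-33600) + 6604/((8466 - 10946) + o(-103)) = (7*(-64)²)/(-33600) + 6604/((8466 - 10946) - ⅔) = (7*4096)*(-1/33600) + 6604/(-2480 - ⅔) = 28672*(-1/33600) + 6604/(-7442/3) = -64/75 + 6604*(-3/7442) = -64/75 - 9906/3721 = -981094/279075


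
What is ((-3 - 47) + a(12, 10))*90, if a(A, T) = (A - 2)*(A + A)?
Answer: 17100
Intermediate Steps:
a(A, T) = 2*A*(-2 + A) (a(A, T) = (-2 + A)*(2*A) = 2*A*(-2 + A))
((-3 - 47) + a(12, 10))*90 = ((-3 - 47) + 2*12*(-2 + 12))*90 = (-50 + 2*12*10)*90 = (-50 + 240)*90 = 190*90 = 17100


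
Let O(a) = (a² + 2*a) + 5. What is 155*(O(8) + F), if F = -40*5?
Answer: -17825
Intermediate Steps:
F = -200
O(a) = 5 + a² + 2*a
155*(O(8) + F) = 155*((5 + 8² + 2*8) - 200) = 155*((5 + 64 + 16) - 200) = 155*(85 - 200) = 155*(-115) = -17825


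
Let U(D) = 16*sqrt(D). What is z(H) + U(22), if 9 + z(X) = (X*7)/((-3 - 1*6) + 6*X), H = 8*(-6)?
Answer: -779/99 + 16*sqrt(22) ≈ 67.178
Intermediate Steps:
H = -48
z(X) = -9 + 7*X/(-9 + 6*X) (z(X) = -9 + (X*7)/((-3 - 1*6) + 6*X) = -9 + (7*X)/((-3 - 6) + 6*X) = -9 + (7*X)/(-9 + 6*X) = -9 + 7*X/(-9 + 6*X))
z(H) + U(22) = (81 - 47*(-48))/(3*(-3 + 2*(-48))) + 16*sqrt(22) = (81 + 2256)/(3*(-3 - 96)) + 16*sqrt(22) = (1/3)*2337/(-99) + 16*sqrt(22) = (1/3)*(-1/99)*2337 + 16*sqrt(22) = -779/99 + 16*sqrt(22)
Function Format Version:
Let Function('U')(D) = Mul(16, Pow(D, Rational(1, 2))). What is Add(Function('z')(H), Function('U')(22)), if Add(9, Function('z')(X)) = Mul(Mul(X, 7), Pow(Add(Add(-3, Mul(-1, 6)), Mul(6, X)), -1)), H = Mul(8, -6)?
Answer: Add(Rational(-779, 99), Mul(16, Pow(22, Rational(1, 2)))) ≈ 67.178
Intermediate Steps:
H = -48
Function('z')(X) = Add(-9, Mul(7, X, Pow(Add(-9, Mul(6, X)), -1))) (Function('z')(X) = Add(-9, Mul(Mul(X, 7), Pow(Add(Add(-3, Mul(-1, 6)), Mul(6, X)), -1))) = Add(-9, Mul(Mul(7, X), Pow(Add(Add(-3, -6), Mul(6, X)), -1))) = Add(-9, Mul(Mul(7, X), Pow(Add(-9, Mul(6, X)), -1))) = Add(-9, Mul(7, X, Pow(Add(-9, Mul(6, X)), -1))))
Add(Function('z')(H), Function('U')(22)) = Add(Mul(Rational(1, 3), Pow(Add(-3, Mul(2, -48)), -1), Add(81, Mul(-47, -48))), Mul(16, Pow(22, Rational(1, 2)))) = Add(Mul(Rational(1, 3), Pow(Add(-3, -96), -1), Add(81, 2256)), Mul(16, Pow(22, Rational(1, 2)))) = Add(Mul(Rational(1, 3), Pow(-99, -1), 2337), Mul(16, Pow(22, Rational(1, 2)))) = Add(Mul(Rational(1, 3), Rational(-1, 99), 2337), Mul(16, Pow(22, Rational(1, 2)))) = Add(Rational(-779, 99), Mul(16, Pow(22, Rational(1, 2))))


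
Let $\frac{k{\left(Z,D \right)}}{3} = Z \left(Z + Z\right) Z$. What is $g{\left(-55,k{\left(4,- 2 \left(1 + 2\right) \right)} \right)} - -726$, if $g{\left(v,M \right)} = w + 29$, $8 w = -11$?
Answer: $\frac{6029}{8} \approx 753.63$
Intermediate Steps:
$w = - \frac{11}{8}$ ($w = \frac{1}{8} \left(-11\right) = - \frac{11}{8} \approx -1.375$)
$k{\left(Z,D \right)} = 6 Z^{3}$ ($k{\left(Z,D \right)} = 3 Z \left(Z + Z\right) Z = 3 Z 2 Z Z = 3 \cdot 2 Z^{2} Z = 3 \cdot 2 Z^{3} = 6 Z^{3}$)
$g{\left(v,M \right)} = \frac{221}{8}$ ($g{\left(v,M \right)} = - \frac{11}{8} + 29 = \frac{221}{8}$)
$g{\left(-55,k{\left(4,- 2 \left(1 + 2\right) \right)} \right)} - -726 = \frac{221}{8} - -726 = \frac{221}{8} + 726 = \frac{6029}{8}$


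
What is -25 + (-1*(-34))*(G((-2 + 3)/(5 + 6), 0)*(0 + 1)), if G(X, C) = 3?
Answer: 77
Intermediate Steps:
-25 + (-1*(-34))*(G((-2 + 3)/(5 + 6), 0)*(0 + 1)) = -25 + (-1*(-34))*(3*(0 + 1)) = -25 + 34*(3*1) = -25 + 34*3 = -25 + 102 = 77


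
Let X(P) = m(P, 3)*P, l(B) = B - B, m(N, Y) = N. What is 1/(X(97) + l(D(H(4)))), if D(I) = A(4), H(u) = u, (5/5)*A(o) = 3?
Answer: 1/9409 ≈ 0.00010628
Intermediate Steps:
A(o) = 3
D(I) = 3
l(B) = 0
X(P) = P² (X(P) = P*P = P²)
1/(X(97) + l(D(H(4)))) = 1/(97² + 0) = 1/(9409 + 0) = 1/9409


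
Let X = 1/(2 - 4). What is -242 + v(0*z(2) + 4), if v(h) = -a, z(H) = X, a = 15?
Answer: -257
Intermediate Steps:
X = -½ (X = 1/(-2) = -½ ≈ -0.50000)
z(H) = -½
v(h) = -15 (v(h) = -1*15 = -15)
-242 + v(0*z(2) + 4) = -242 - 15 = -257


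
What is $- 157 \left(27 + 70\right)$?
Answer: $-15229$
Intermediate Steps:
$- 157 \left(27 + 70\right) = \left(-157\right) 97 = -15229$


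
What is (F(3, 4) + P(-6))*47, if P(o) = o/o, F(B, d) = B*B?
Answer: 470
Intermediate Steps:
F(B, d) = B²
P(o) = 1
(F(3, 4) + P(-6))*47 = (3² + 1)*47 = (9 + 1)*47 = 10*47 = 470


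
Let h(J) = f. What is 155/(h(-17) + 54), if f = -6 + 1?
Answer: 155/49 ≈ 3.1633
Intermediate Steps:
f = -5
h(J) = -5
155/(h(-17) + 54) = 155/(-5 + 54) = 155/49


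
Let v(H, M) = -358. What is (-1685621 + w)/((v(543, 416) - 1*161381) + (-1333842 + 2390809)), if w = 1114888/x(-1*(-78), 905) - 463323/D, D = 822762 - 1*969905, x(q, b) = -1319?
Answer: -81827871542776/43436824455919 ≈ -1.8838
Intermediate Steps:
D = -147143 (D = 822762 - 969905 = -147143)
w = -163436841947/194081617 (w = 1114888/(-1319) - 463323/(-147143) = 1114888*(-1/1319) - 463323*(-1/147143) = -1114888/1319 + 463323/147143 = -163436841947/194081617 ≈ -842.10)
(-1685621 + w)/((v(543, 416) - 1*161381) + (-1333842 + 2390809)) = (-1685621 - 163436841947/194081617)/((-358 - 1*161381) + (-1333842 + 2390809)) = -327311486171104/(194081617*((-358 - 161381) + 1056967)) = -327311486171104/(194081617*(-161739 + 1056967)) = -327311486171104/194081617/895228 = -327311486171104/194081617*1/895228 = -81827871542776/43436824455919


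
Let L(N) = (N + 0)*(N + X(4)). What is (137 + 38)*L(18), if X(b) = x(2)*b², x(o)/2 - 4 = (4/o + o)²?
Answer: 2072700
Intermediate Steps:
x(o) = 8 + 2*(o + 4/o)² (x(o) = 8 + 2*(4/o + o)² = 8 + 2*(o + 4/o)²)
X(b) = 40*b² (X(b) = (24 + 2*2² + 32/2²)*b² = (24 + 2*4 + 32*(¼))*b² = (24 + 8 + 8)*b² = 40*b²)
L(N) = N*(640 + N) (L(N) = (N + 0)*(N + 40*4²) = N*(N + 40*16) = N*(N + 640) = N*(640 + N))
(137 + 38)*L(18) = (137 + 38)*(18*(640 + 18)) = 175*(18*658) = 175*11844 = 2072700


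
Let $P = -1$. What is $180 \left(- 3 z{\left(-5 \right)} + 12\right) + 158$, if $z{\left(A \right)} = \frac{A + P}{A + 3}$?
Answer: $698$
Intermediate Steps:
$z{\left(A \right)} = \frac{-1 + A}{3 + A}$ ($z{\left(A \right)} = \frac{A - 1}{A + 3} = \frac{-1 + A}{3 + A}$)
$180 \left(- 3 z{\left(-5 \right)} + 12\right) + 158 = 180 \left(- 3 \frac{-1 - 5}{3 - 5} + 12\right) + 158 = 180 \left(- 3 \frac{1}{-2} \left(-6\right) + 12\right) + 158 = 180 \left(- 3 \left(\left(- \frac{1}{2}\right) \left(-6\right)\right) + 12\right) + 158 = 180 \left(\left(-3\right) 3 + 12\right) + 158 = 180 \left(-9 + 12\right) + 158 = 180 \cdot 3 + 158 = 540 + 158 = 698$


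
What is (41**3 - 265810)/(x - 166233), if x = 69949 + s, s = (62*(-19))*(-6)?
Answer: 196889/89216 ≈ 2.2069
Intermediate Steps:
s = 7068 (s = -1178*(-6) = 7068)
x = 77017 (x = 69949 + 7068 = 77017)
(41**3 - 265810)/(x - 166233) = (41**3 - 265810)/(77017 - 166233) = (68921 - 265810)/(-89216) = -196889*(-1/89216) = 196889/89216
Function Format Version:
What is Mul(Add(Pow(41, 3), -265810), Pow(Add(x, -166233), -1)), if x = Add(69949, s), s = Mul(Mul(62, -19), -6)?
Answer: Rational(196889, 89216) ≈ 2.2069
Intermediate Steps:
s = 7068 (s = Mul(-1178, -6) = 7068)
x = 77017 (x = Add(69949, 7068) = 77017)
Mul(Add(Pow(41, 3), -265810), Pow(Add(x, -166233), -1)) = Mul(Add(Pow(41, 3), -265810), Pow(Add(77017, -166233), -1)) = Mul(Add(68921, -265810), Pow(-89216, -1)) = Mul(-196889, Rational(-1, 89216)) = Rational(196889, 89216)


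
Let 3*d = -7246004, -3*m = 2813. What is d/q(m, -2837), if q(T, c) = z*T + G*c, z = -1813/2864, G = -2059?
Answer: -20752555456/50194262705 ≈ -0.41344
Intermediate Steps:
m = -2813/3 (m = -⅓*2813 = -2813/3 ≈ -937.67)
d = -7246004/3 (d = (⅓)*(-7246004) = -7246004/3 ≈ -2.4153e+6)
z = -1813/2864 (z = -1813*1/2864 = -1813/2864 ≈ -0.63303)
q(T, c) = -2059*c - 1813*T/2864 (q(T, c) = -1813*T/2864 - 2059*c = -2059*c - 1813*T/2864)
d/q(m, -2837) = -7246004/(3*(-2059*(-2837) - 1813/2864*(-2813/3))) = -7246004/(3*(5841383 + 5099969/8592)) = -7246004/(3*50194262705/8592) = -7246004/3*8592/50194262705 = -20752555456/50194262705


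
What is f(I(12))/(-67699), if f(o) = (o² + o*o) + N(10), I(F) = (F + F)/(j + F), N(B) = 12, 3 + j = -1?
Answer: -30/67699 ≈ -0.00044314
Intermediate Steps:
j = -4 (j = -3 - 1 = -4)
I(F) = 2*F/(-4 + F) (I(F) = (F + F)/(-4 + F) = (2*F)/(-4 + F) = 2*F/(-4 + F))
f(o) = 12 + 2*o² (f(o) = (o² + o*o) + 12 = (o² + o²) + 12 = 2*o² + 12 = 12 + 2*o²)
f(I(12))/(-67699) = (12 + 2*(2*12/(-4 + 12))²)/(-67699) = (12 + 2*(2*12/8)²)*(-1/67699) = (12 + 2*(2*12*(⅛))²)*(-1/67699) = (12 + 2*3²)*(-1/67699) = (12 + 2*9)*(-1/67699) = (12 + 18)*(-1/67699) = 30*(-1/67699) = -30/67699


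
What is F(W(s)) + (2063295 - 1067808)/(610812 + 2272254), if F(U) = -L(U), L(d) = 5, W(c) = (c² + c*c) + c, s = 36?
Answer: -4473281/961022 ≈ -4.6547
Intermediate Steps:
W(c) = c + 2*c² (W(c) = (c² + c²) + c = 2*c² + c = c + 2*c²)
F(U) = -5 (F(U) = -1*5 = -5)
F(W(s)) + (2063295 - 1067808)/(610812 + 2272254) = -5 + (2063295 - 1067808)/(610812 + 2272254) = -5 + 995487/2883066 = -5 + 995487*(1/2883066) = -5 + 331829/961022 = -4473281/961022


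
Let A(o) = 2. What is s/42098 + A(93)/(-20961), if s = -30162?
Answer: -316154939/441208089 ≈ -0.71657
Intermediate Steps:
s/42098 + A(93)/(-20961) = -30162/42098 + 2/(-20961) = -30162*1/42098 + 2*(-1/20961) = -15081/21049 - 2/20961 = -316154939/441208089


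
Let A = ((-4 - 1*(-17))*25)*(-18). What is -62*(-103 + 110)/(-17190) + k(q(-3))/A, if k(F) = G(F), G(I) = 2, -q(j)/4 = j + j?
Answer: 1546/62075 ≈ 0.024905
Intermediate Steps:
q(j) = -8*j (q(j) = -4*(j + j) = -8*j)
A = -5850 (A = ((-4 + 17)*25)*(-18) = (13*25)*(-18) = 325*(-18) = -5850)
k(F) = 2
-62*(-103 + 110)/(-17190) + k(q(-3))/A = -62*(-103 + 110)/(-17190) + 2/(-5850) = -62*7*(-1/17190) + 2*(-1/5850) = -434*(-1/17190) - 1/2925 = 217/8595 - 1/2925 = 1546/62075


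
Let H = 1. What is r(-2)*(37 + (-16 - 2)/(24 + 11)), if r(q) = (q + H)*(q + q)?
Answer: 5108/35 ≈ 145.94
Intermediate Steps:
r(q) = 2*q*(1 + q) (r(q) = (q + 1)*(q + q) = (1 + q)*(2*q) = 2*q*(1 + q))
r(-2)*(37 + (-16 - 2)/(24 + 11)) = (2*(-2)*(1 - 2))*(37 + (-16 - 2)/(24 + 11)) = (2*(-2)*(-1))*(37 - 18/35) = 4*(37 - 18*1/35) = 4*(37 - 18/35) = 4*(1277/35) = 5108/35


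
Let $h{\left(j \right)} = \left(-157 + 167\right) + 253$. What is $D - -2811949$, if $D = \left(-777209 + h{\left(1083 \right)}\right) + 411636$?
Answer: $2446639$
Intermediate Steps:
$h{\left(j \right)} = 263$ ($h{\left(j \right)} = 10 + 253 = 263$)
$D = -365310$ ($D = \left(-777209 + 263\right) + 411636 = -776946 + 411636 = -365310$)
$D - -2811949 = -365310 - -2811949 = -365310 + 2811949 = 2446639$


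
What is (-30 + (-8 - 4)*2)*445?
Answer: -24030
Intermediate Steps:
(-30 + (-8 - 4)*2)*445 = (-30 - 12*2)*445 = (-30 - 24)*445 = -54*445 = -24030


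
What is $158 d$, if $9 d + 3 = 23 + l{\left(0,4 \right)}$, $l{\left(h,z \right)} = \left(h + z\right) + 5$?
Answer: $\frac{4582}{9} \approx 509.11$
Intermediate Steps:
$l{\left(h,z \right)} = 5 + h + z$
$d = \frac{29}{9}$ ($d = - \frac{1}{3} + \frac{23 + \left(5 + 0 + 4\right)}{9} = - \frac{1}{3} + \frac{23 + 9}{9} = - \frac{1}{3} + \frac{1}{9} \cdot 32 = - \frac{1}{3} + \frac{32}{9} = \frac{29}{9} \approx 3.2222$)
$158 d = 158 \cdot \frac{29}{9} = \frac{4582}{9}$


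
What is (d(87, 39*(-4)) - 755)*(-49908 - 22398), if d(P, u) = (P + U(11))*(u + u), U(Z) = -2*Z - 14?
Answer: 1205124102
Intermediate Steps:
U(Z) = -14 - 2*Z
d(P, u) = 2*u*(-36 + P) (d(P, u) = (P + (-14 - 2*11))*(u + u) = (P + (-14 - 22))*(2*u) = (P - 36)*(2*u) = (-36 + P)*(2*u) = 2*u*(-36 + P))
(d(87, 39*(-4)) - 755)*(-49908 - 22398) = (2*(39*(-4))*(-36 + 87) - 755)*(-49908 - 22398) = (2*(-156)*51 - 755)*(-72306) = (-15912 - 755)*(-72306) = -16667*(-72306) = 1205124102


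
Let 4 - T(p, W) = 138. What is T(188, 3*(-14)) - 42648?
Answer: -42782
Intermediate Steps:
T(p, W) = -134 (T(p, W) = 4 - 1*138 = 4 - 138 = -134)
T(188, 3*(-14)) - 42648 = -134 - 42648 = -42782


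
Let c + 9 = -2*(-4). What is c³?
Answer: -1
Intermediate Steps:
c = -1 (c = -9 - 2*(-4) = -9 + 8 = -1)
c³ = (-1)³ = -1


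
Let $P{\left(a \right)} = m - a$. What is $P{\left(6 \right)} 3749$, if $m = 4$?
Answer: $-7498$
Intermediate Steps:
$P{\left(a \right)} = 4 - a$
$P{\left(6 \right)} 3749 = \left(4 - 6\right) 3749 = \left(-2\right) 3749 = -7498$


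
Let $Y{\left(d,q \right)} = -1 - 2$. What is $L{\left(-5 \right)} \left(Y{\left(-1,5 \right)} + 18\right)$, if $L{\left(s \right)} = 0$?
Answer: $0$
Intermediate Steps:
$Y{\left(d,q \right)} = -3$
$L{\left(-5 \right)} \left(Y{\left(-1,5 \right)} + 18\right) = 0 \left(-3 + 18\right) = 0 \cdot 15 = 0$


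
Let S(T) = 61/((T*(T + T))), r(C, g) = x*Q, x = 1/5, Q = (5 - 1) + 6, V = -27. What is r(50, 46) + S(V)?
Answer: 2977/1458 ≈ 2.0418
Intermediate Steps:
Q = 10 (Q = 4 + 6 = 10)
x = ⅕ ≈ 0.20000
r(C, g) = 2 (r(C, g) = (⅕)*10 = 2)
S(T) = 61/(2*T²) (S(T) = 61/((T*(2*T))) = 61/((2*T²)) = 61*(1/(2*T²)) = 61/(2*T²))
r(50, 46) + S(V) = 2 + (61/2)/(-27)² = 2 + (61/2)*(1/729) = 2 + 61/1458 = 2977/1458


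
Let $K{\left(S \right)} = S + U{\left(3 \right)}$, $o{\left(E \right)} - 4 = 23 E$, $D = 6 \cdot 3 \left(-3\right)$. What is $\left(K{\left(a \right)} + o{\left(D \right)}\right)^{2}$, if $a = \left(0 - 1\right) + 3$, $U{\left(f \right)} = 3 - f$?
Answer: $1527696$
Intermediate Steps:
$D = -54$ ($D = 18 \left(-3\right) = -54$)
$a = 2$ ($a = -1 + 3 = 2$)
$o{\left(E \right)} = 4 + 23 E$
$K{\left(S \right)} = S$ ($K{\left(S \right)} = S + \left(3 - 3\right) = S + 0 = S$)
$\left(K{\left(a \right)} + o{\left(D \right)}\right)^{2} = \left(2 + \left(4 + 23 \left(-54\right)\right)\right)^{2} = \left(2 + \left(4 - 1242\right)\right)^{2} = \left(2 - 1238\right)^{2} = \left(-1236\right)^{2} = 1527696$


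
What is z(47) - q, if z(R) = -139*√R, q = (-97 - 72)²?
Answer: -28561 - 139*√47 ≈ -29514.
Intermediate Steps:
q = 28561 (q = (-169)² = 28561)
z(47) - q = -139*√47 - 1*28561 = -139*√47 - 28561 = -28561 - 139*√47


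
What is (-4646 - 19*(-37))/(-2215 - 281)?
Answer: 3943/2496 ≈ 1.5797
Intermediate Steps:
(-4646 - 19*(-37))/(-2215 - 281) = (-4646 + 703)/(-2496) = -3943*(-1/2496) = 3943/2496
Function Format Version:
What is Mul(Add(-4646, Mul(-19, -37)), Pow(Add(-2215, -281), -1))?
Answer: Rational(3943, 2496) ≈ 1.5797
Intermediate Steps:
Mul(Add(-4646, Mul(-19, -37)), Pow(Add(-2215, -281), -1)) = Mul(Add(-4646, 703), Pow(-2496, -1)) = Mul(-3943, Rational(-1, 2496)) = Rational(3943, 2496)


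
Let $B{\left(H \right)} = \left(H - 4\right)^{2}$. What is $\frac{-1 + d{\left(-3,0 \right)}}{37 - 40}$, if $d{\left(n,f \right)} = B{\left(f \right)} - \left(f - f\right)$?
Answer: $-5$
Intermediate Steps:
$B{\left(H \right)} = \left(-4 + H\right)^{2}$
$d{\left(n,f \right)} = \left(-4 + f\right)^{2}$ ($d{\left(n,f \right)} = \left(-4 + f\right)^{2} - \left(f - f\right) = \left(-4 + f\right)^{2} - 0 = \left(-4 + f\right)^{2} + 0 = \left(-4 + f\right)^{2}$)
$\frac{-1 + d{\left(-3,0 \right)}}{37 - 40} = \frac{-1 + \left(-4 + 0\right)^{2}}{37 - 40} = \frac{-1 + \left(-4\right)^{2}}{-3} = \left(-1 + 16\right) \left(- \frac{1}{3}\right) = 15 \left(- \frac{1}{3}\right) = -5$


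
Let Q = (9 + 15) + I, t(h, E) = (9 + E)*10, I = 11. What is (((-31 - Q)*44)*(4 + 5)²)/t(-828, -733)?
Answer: 29403/905 ≈ 32.490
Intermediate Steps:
t(h, E) = 90 + 10*E
Q = 35 (Q = (9 + 15) + 11 = 24 + 11 = 35)
(((-31 - Q)*44)*(4 + 5)²)/t(-828, -733) = (((-31 - 1*35)*44)*(4 + 5)²)/(90 + 10*(-733)) = (((-31 - 35)*44)*9²)/(90 - 7330) = (-66*44*81)/(-7240) = -2904*81*(-1/7240) = -235224*(-1/7240) = 29403/905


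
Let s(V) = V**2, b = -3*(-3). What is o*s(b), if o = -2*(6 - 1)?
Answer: -810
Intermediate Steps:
o = -10 (o = -2*5 = -10)
b = 9
o*s(b) = -10*9**2 = -10*81 = -810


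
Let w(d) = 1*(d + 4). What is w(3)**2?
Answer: 49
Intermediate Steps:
w(d) = 4 + d (w(d) = 1*(4 + d) = 4 + d)
w(3)**2 = (4 + 3)**2 = 7**2 = 49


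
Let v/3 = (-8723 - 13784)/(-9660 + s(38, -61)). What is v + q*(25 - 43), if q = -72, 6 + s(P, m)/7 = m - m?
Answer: 4213771/3234 ≈ 1303.0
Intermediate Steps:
s(P, m) = -42 (s(P, m) = -42 + 7*(m - m) = -42 + 7*0 = -42 + 0 = -42)
v = 22507/3234 (v = 3*((-8723 - 13784)/(-9660 - 42)) = 3*(-22507/(-9702)) = 3*(-22507*(-1/9702)) = 3*(22507/9702) = 22507/3234 ≈ 6.9595)
v + q*(25 - 43) = 22507/3234 - 72*(25 - 43) = 22507/3234 - 72*(-18) = 22507/3234 + 1296 = 4213771/3234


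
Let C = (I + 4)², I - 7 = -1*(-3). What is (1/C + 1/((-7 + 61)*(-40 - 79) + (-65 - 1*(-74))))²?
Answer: 38700841/1581889783824 ≈ 2.4465e-5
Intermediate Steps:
I = 10 (I = 7 - 1*(-3) = 7 + 3 = 10)
C = 196 (C = (10 + 4)² = 14² = 196)
(1/C + 1/((-7 + 61)*(-40 - 79) + (-65 - 1*(-74))))² = (1/196 + 1/((-7 + 61)*(-40 - 79) + (-65 - 1*(-74))))² = (1/196 + 1/(54*(-119) + (-65 + 74)))² = (1/196 + 1/(-6426 + 9))² = (1/196 + 1/(-6417))² = (1/196 - 1/6417)² = (6221/1257732)² = 38700841/1581889783824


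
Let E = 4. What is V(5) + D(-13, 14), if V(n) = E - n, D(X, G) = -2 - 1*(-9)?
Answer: 6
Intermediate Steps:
D(X, G) = 7 (D(X, G) = -2 + 9 = 7)
V(n) = 4 - n
V(5) + D(-13, 14) = (4 - 1*5) + 7 = (4 - 5) + 7 = -1 + 7 = 6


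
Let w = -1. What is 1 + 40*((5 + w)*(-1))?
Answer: -159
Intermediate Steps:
1 + 40*((5 + w)*(-1)) = 1 + 40*((5 - 1)*(-1)) = 1 + 40*(4*(-1)) = 1 + 40*(-4) = 1 - 160 = -159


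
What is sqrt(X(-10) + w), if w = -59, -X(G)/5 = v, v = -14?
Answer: sqrt(11) ≈ 3.3166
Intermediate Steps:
X(G) = 70 (X(G) = -5*(-14) = 70)
sqrt(X(-10) + w) = sqrt(70 - 59) = sqrt(11)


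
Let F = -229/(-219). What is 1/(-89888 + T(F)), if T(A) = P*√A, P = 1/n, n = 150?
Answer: -442923120000/39813473410559771 - 150*√50151/39813473410559771 ≈ -1.1125e-5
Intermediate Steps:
F = 229/219 (F = -229*(-1/219) = 229/219 ≈ 1.0457)
P = 1/150 ≈ 0.0066667
T(A) = √A/150
1/(-89888 + T(F)) = 1/(-89888 + √(229/219)/150) = 1/(-89888 + (√50151/219)/150) = 1/(-89888 + √50151/32850)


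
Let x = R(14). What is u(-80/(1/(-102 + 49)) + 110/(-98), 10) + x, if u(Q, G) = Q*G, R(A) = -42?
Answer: 2074992/49 ≈ 42347.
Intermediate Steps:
x = -42
u(Q, G) = G*Q
u(-80/(1/(-102 + 49)) + 110/(-98), 10) + x = 10*(-80/(1/(-102 + 49)) + 110/(-98)) - 42 = 10*(-80/(1/(-53)) + 110*(-1/98)) - 42 = 10*(-80/(-1/53) - 55/49) - 42 = 10*(-80*(-53) - 55/49) - 42 = 10*(4240 - 55/49) - 42 = 10*(207705/49) - 42 = 2077050/49 - 42 = 2074992/49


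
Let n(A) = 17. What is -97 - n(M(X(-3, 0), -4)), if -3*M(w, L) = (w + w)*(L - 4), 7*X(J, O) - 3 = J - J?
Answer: -114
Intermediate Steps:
X(J, O) = 3/7 (X(J, O) = 3/7 + (J - J)/7 = 3/7 + (⅐)*0 = 3/7 + 0 = 3/7)
M(w, L) = -2*w*(-4 + L)/3 (M(w, L) = -(w + w)*(L - 4)/3 = -2*w*(-4 + L)/3)
-97 - n(M(X(-3, 0), -4)) = -97 - 1*17 = -97 - 17 = -114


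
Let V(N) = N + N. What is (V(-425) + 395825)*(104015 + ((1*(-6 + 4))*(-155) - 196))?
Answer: 41128351775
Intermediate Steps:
V(N) = 2*N
(V(-425) + 395825)*(104015 + ((1*(-6 + 4))*(-155) - 196)) = (2*(-425) + 395825)*(104015 + ((1*(-6 + 4))*(-155) - 196)) = (-850 + 395825)*(104015 + ((1*(-2))*(-155) - 196)) = 394975*(104015 + (-2*(-155) - 196)) = 394975*(104015 + (310 - 196)) = 394975*(104015 + 114) = 394975*104129 = 41128351775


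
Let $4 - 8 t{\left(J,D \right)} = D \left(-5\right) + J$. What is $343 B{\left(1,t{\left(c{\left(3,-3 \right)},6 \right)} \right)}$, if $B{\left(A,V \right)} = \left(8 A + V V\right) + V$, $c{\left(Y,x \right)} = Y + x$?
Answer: $\frac{166355}{16} \approx 10397.0$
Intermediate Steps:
$t{\left(J,D \right)} = \frac{1}{2} - \frac{J}{8} + \frac{5 D}{8}$ ($t{\left(J,D \right)} = \frac{1}{2} - \frac{D \left(-5\right) + J}{8} = \frac{1}{2} - \frac{- 5 D + J}{8} = \frac{1}{2} - \frac{J - 5 D}{8} = \frac{1}{2} + \left(- \frac{J}{8} + \frac{5 D}{8}\right) = \frac{1}{2} - \frac{J}{8} + \frac{5 D}{8}$)
$B{\left(A,V \right)} = V + V^{2} + 8 A$ ($B{\left(A,V \right)} = \left(8 A + V^{2}\right) + V = \left(V^{2} + 8 A\right) + V = V + V^{2} + 8 A$)
$343 B{\left(1,t{\left(c{\left(3,-3 \right)},6 \right)} \right)} = 343 \left(\left(\frac{1}{2} - \frac{3 - 3}{8} + \frac{5}{8} \cdot 6\right) + \left(\frac{1}{2} - \frac{3 - 3}{8} + \frac{5}{8} \cdot 6\right)^{2} + 8 \cdot 1\right) = 343 \left(\left(\frac{1}{2} - 0 + \frac{15}{4}\right) + \left(\frac{1}{2} - 0 + \frac{15}{4}\right)^{2} + 8\right) = 343 \left(\left(\frac{1}{2} + 0 + \frac{15}{4}\right) + \left(\frac{1}{2} + 0 + \frac{15}{4}\right)^{2} + 8\right) = 343 \left(\frac{17}{4} + \left(\frac{17}{4}\right)^{2} + 8\right) = 343 \left(\frac{17}{4} + \frac{289}{16} + 8\right) = 343 \cdot \frac{485}{16} = \frac{166355}{16}$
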